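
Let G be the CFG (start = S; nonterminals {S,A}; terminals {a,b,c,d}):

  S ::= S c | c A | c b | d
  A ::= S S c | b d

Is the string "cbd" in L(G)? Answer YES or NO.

CNF form of G:
  S -> S T0 | T0 A | T0 T1 | d
  A -> S X3 | T1 T2
  T0 -> c
  T1 -> b
  T2 -> d
  X3 -> S T0

CYK table (by increasing span):
  T[0,0] 'c' = {T0}  orig:{}
  T[1,1] 'b' = {T1}  orig:{}
  T[2,2] 'd' = {S,T2}  orig:{S}
  T[0,1] 'cb' = {S}
  T[1,2] 'bd' = {A}
  T[0,2] 'cbd' = {S}

S ∈ T[0,2] ⇒ YES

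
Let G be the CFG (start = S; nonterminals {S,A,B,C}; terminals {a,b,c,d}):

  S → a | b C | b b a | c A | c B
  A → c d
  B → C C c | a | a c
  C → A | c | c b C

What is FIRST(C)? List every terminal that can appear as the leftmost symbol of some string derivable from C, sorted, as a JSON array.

FIRST iteration:
round 1:
  A via A→c d: +{c}
  B via B→a: +{a}
  C via C→A: +{c}
  S via S→a: +{a}
  S via S→b C: +{b}
  S via S→c A: +{c}
  FIRST(S)={a,b,c}  FIRST(A)={c}  FIRST(B)={a}  FIRST(C)={c}
round 2:
  B via B→C C c: +{c}
  FIRST(S)={a,b,c}  FIRST(A)={c}  FIRST(B)={a,c}  FIRST(C)={c}
round 3: (no change)
  FIRST(S)={a,b,c}  FIRST(A)={c}  FIRST(B)={a,c}  FIRST(C)={c}

FIRST(C) = ["c"]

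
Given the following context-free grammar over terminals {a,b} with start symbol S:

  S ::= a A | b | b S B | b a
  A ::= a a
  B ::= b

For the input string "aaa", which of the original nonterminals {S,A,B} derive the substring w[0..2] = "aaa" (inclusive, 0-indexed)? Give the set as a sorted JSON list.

CNF form of G:
  S -> T0 A | T1 T0 | T1 X2 | b
  A -> T0 T0
  B -> b
  T0 -> a
  T1 -> b
  X2 -> S B

CYK fill (cells [i..j] with 0 ≤ i ≤ j ≤ 2 only):
  cell(0,0) a: {T0}  orig:{}
  cell(1,1) a: {T0}  orig:{}
  cell(2,2) a: {T0}  orig:{}
  cell(0,1) aa: {A}
  cell(1,2) aa: {A}
  cell(0,2) aaa: {S}

Original NTs in T[0,2] deriving "aaa": ["S"]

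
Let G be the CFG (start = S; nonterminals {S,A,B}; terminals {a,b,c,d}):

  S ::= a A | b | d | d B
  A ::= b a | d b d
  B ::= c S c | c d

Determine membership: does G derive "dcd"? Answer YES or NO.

Convert to CNF:
  S -> T1 A | T2 B | b | d
  A -> T0 T1 | T2 X4
  B -> T3 T2 | T3 X5
  T0 -> b
  T1 -> a
  T2 -> d
  T3 -> c
  X4 -> T0 T2
  X5 -> S T3

CYK fill:
  T[0,0] 'd' = {S,T2}  orig:{S}
  T[1,1] 'c' = {T3}  orig:{}
  T[2,2] 'd' = {S,T2}  orig:{S}
  T[0,1] 'dc' = {X5}  orig:{}
  T[1,2] 'cd' = {B}
  T[0,2] 'dcd' = {S}

S ∈ T[0,2] ⇒ YES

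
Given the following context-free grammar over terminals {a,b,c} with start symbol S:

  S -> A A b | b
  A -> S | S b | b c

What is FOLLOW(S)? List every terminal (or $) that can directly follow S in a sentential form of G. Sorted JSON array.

Compute FIRST by fixpoint:
round 1:
  A via A→b c: +{b}
  S via S→A A b: +{b}
  FIRST[S]={b}  FIRST[A]={b}
round 2: (no change)
  FIRST[S]={b}  FIRST[A]={b}

FOLLOW iteration:
initialize: $ ∈ FOLLOW(S)
round 1:
  A→S b: FOLLOW(S) ⊇ FIRST(b) = {b}; new: +{b}
  S→A A b: FOLLOW(A) ⊇ FIRST(A) = {b}; new: +{b}
  FOLLOW[S]={$,b}  FOLLOW[A]={b}
round 2: (no change)
  FOLLOW[S]={$,b}  FOLLOW[A]={b}

FOLLOW(S) = ["$", "b"]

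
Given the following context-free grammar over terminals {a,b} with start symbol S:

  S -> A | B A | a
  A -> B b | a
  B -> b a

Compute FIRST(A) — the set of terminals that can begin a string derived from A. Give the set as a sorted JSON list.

FIRST sets, iterate to fixpoint:
iter 1:
  A via A→a: +{a}
  B via B→b a: +{b}
  S via S→A: +{a}
  S via S→B A: +{b}
  FIRST(S)={a,b}  FIRST(A)={a}  FIRST(B)={b}
iter 2:
  A via A→B b: +{b}
  FIRST(S)={a,b}  FIRST(A)={a,b}  FIRST(B)={b}
iter 3: (no change)
  FIRST(S)={a,b}  FIRST(A)={a,b}  FIRST(B)={b}

FIRST(A) = ["a", "b"]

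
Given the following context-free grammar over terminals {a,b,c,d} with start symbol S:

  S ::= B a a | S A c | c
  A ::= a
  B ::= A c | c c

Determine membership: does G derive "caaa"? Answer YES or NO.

CNF form of G:
  S -> B X2 | S X3 | c
  A -> a
  B -> A T0 | T0 T0
  T0 -> c
  T1 -> a
  X2 -> T1 T1
  X3 -> A T0

CYK fill:
  T[0,0] 'c' = {S,T0}  orig:{S}
  T[1,1] 'a' = {A,T1}  orig:{A}
  T[2,2] 'a' = {A,T1}  orig:{A}
  T[3,3] 'a' = {A,T1}  orig:{A}
  T[0,1] 'ca' = ∅
  T[1,2] 'aa' = {X2}  orig:{}
  T[2,3] 'aa' = {X2}  orig:{}
  T[0,2] 'caa' = ∅
  T[1,3] 'aaa' = ∅
  T[0,3] 'caaa' = ∅

S ∉ T[0,3] ⇒ NO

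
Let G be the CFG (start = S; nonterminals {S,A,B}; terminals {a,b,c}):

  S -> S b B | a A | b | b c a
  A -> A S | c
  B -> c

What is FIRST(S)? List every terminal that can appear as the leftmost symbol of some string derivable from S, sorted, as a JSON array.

Compute FIRST by fixpoint:
iter 1:
  A via A→c: +{c}
  B via B→c: +{c}
  S via S→a A: +{a}
  S via S→b: +{b}
  FIRST[S]={a,b}  FIRST[A]={c}  FIRST[B]={c}
iter 2: (stable)
  FIRST[S]={a,b}  FIRST[A]={c}  FIRST[B]={c}

FIRST(S) = ["a", "b"]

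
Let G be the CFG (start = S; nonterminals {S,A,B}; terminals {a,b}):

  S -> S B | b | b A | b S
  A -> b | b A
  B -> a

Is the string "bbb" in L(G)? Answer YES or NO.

Convert to CNF:
  S -> S B | T0 A | T0 S | b
  A -> T0 A | b
  B -> a
  T0 -> b

Fill CYK table bottom-up:
  cell(0,0) b: {A,S,T0}  orig:{A,S}
  cell(1,1) b: {A,S,T0}  orig:{A,S}
  cell(2,2) b: {A,S,T0}  orig:{A,S}
  cell(0,1) bb: {A,S}
  cell(1,2) bb: {A,S}
  cell(0,2) bbb: {A,S}

S ∈ T[0,2] ⇒ YES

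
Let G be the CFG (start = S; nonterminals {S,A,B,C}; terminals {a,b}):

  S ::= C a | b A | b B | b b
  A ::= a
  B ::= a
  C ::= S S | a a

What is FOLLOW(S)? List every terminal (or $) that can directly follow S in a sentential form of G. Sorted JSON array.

Compute FIRST by fixpoint:
iter 1:
  A via A→a: +{a}
  B via B→a: +{a}
  C via C→a a: +{a}
  S via S→C a: +{a}
  S via S→b A: +{b}
  FIRST(S)={a,b}  FIRST(A)={a}  FIRST(B)={a}  FIRST(C)={a}
iter 2:
  C via C→S S: +{b}
  FIRST(S)={a,b}  FIRST(A)={a}  FIRST(B)={a}  FIRST(C)={a,b}
iter 3: (no change)
  FIRST(S)={a,b}  FIRST(A)={a}  FIRST(B)={a}  FIRST(C)={a,b}

FOLLOW sets:
seed FOLLOW(S) with $
round 1:
  C→S S: FOLLOW(S) ⊇ FIRST(S) = {a,b}; new: +{a,b}
  S→C a: FOLLOW(C) ⊇ FIRST(a) = {a}; new: +{a}
  S→b A: FOLLOW(A) ⊇ FOLLOW(S) ⊇ {$,a,b}; new: +{$,a,b}
  S→b B: FOLLOW(B) ⊇ FOLLOW(S) ⊇ {$,a,b}; new: +{$,a,b}
  FOLLOW(S)={$,a,b}  FOLLOW(A)={$,a,b}  FOLLOW(B)={$,a,b}  FOLLOW(C)={a}
round 2: (stable)
  FOLLOW(S)={$,a,b}  FOLLOW(A)={$,a,b}  FOLLOW(B)={$,a,b}  FOLLOW(C)={a}

FOLLOW(S) = ["$", "a", "b"]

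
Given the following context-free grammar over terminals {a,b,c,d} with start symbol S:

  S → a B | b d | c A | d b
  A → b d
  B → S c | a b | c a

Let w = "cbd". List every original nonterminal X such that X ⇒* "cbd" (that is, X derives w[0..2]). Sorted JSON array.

Convert to CNF:
  S -> T0 T1 | T1 T0 | T2 A | T3 B
  A -> T0 T1
  B -> S T2 | T2 T3 | T3 T0
  T0 -> b
  T1 -> d
  T2 -> c
  T3 -> a

Fill CYK table bottom-up — only the sub-triangle for w[0..2]:
  [0..0]={T2}  "c"  orig:{}
  [1..1]={T0}  "b"  orig:{}
  [2..2]={T1}  "d"  orig:{}
  [0..1]=∅  "cb"
  [1..2]={A,S}  "bd"
  [0..2]={S}  "cbd"

Original NTs in T[0,2] deriving "cbd": ["S"]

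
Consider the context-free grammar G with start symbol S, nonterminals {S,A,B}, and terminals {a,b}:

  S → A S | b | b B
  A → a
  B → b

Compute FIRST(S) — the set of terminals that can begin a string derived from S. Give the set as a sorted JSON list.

FIRST sets, iterate to fixpoint:
round 1:
  A via A→a: +{a}
  B via B→b: +{b}
  S via S→A S: +{a}
  S via S→b: +{b}
  FIRST[S]={a,b}  FIRST[A]={a}  FIRST[B]={b}
round 2: (no change)
  FIRST[S]={a,b}  FIRST[A]={a}  FIRST[B]={b}

FIRST(S) = ["a", "b"]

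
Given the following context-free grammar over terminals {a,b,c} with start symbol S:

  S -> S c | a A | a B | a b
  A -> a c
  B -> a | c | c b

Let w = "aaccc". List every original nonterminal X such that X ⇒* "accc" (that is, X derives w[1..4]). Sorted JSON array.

CNF form of G:
  S -> S T1 | T0 A | T0 B | T0 T2
  A -> T0 T1
  B -> T1 T2 | a | c
  T0 -> a
  T1 -> c
  T2 -> b

CYK fill, restricted to cells inside w[1..4]:
  cell(1,1) a: {B,T0}  orig:{B}
  cell(2,2) c: {B,T1}  orig:{B}
  cell(3,3) c: {B,T1}  orig:{B}
  cell(4,4) c: {B,T1}  orig:{B}
  cell(1,2) ac: {A,S}
  cell(2,3) cc: ∅
  cell(3,4) cc: ∅
  cell(1,3) acc: {S}
  cell(2,4) ccc: ∅
  cell(1,4) accc: {S}

Original NTs in T[1,4] deriving "accc": ["S"]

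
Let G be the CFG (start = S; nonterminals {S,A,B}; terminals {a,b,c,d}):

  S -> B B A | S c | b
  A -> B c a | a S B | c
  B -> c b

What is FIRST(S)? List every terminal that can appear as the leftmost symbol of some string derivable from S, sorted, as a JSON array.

FIRST sets, iterate to fixpoint:
pass 1:
  A via A→a S B: +{a}
  A via A→c: +{c}
  B via B→c b: +{c}
  S via S→B B A: +{c}
  S via S→b: +{b}
  S: {b,c}  A: {a,c}  B: {c}
pass 2: done
  S: {b,c}  A: {a,c}  B: {c}

FIRST(S) = ["b", "c"]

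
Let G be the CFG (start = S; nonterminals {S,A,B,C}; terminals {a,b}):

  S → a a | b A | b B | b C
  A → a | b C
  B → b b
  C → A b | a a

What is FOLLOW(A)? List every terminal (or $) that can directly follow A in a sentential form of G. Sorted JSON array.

Compute FIRST by fixpoint:
[1]
  A via A→a: +{a}
  A via A→b C: +{b}
  B via B→b b: +{b}
  C via C→A b: +{a,b}
  S via S→a a: +{a}
  S via S→b A: +{b}
  FIRST[S]={a,b}  FIRST[A]={a,b}  FIRST[B]={b}  FIRST[C]={a,b}
[2] (no change)
  FIRST[S]={a,b}  FIRST[A]={a,b}  FIRST[B]={b}  FIRST[C]={a,b}

FOLLOW sets:
seed FOLLOW(S) with $
round 1:
  C→A b: FOLLOW(A) ⊇ FIRST(b) = {b}; new: +{b}
  S→b A: FOLLOW(A) ⊇ FOLLOW(S) ⊇ {$}; new: +{$}
  S→b B: FOLLOW(B) ⊇ FOLLOW(S) ⊇ {$}; new: +{$}
  S→b C: FOLLOW(C) ⊇ FOLLOW(S) ⊇ {$}; new: +{$}
  FOLLOW(S)={$}  FOLLOW(A)={$,b}  FOLLOW(B)={$}  FOLLOW(C)={$}
round 2:
  A→b C: FOLLOW(C) ⊇ FOLLOW(A) ⊇ {$,b}; new: +{b}
  FOLLOW(S)={$}  FOLLOW(A)={$,b}  FOLLOW(B)={$}  FOLLOW(C)={$,b}
round 3: (no change)
  FOLLOW(S)={$}  FOLLOW(A)={$,b}  FOLLOW(B)={$}  FOLLOW(C)={$,b}

FOLLOW(A) = ["$", "b"]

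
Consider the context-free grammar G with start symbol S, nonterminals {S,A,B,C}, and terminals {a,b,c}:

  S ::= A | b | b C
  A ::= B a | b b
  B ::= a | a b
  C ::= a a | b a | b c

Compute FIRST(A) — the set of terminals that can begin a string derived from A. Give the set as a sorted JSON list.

FIRST sets, iterate to fixpoint:
[1]
  A via A→b b: +{b}
  B via B→a: +{a}
  C via C→a a: +{a}
  C via C→b a: +{b}
  S via S→A: +{b}
  FIRST[S]={b}  FIRST[A]={b}  FIRST[B]={a}  FIRST[C]={a,b}
[2]
  A via A→B a: +{a}
  S via S→A: +{a}
  FIRST[S]={a,b}  FIRST[A]={a,b}  FIRST[B]={a}  FIRST[C]={a,b}
[3] — fixpoint
  FIRST[S]={a,b}  FIRST[A]={a,b}  FIRST[B]={a}  FIRST[C]={a,b}

FIRST(A) = ["a", "b"]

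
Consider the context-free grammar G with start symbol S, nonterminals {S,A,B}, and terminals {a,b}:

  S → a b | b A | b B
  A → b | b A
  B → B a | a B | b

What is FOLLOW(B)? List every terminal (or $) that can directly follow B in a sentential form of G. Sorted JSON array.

FIRST sets, iterate to fixpoint:
iter 1:
  A via A→b: +{b}
  B via B→a B: +{a}
  B via B→b: +{b}
  S via S→a b: +{a}
  S via S→b A: +{b}
  FIRST[S]={a,b}  FIRST[A]={b}  FIRST[B]={a,b}
iter 2: — fixpoint
  FIRST[S]={a,b}  FIRST[A]={b}  FIRST[B]={a,b}

FOLLOW iteration:
initialize: $ ∈ FOLLOW(S)
pass 1:
  B→B a: FOLLOW(B) ⊇ FIRST(a) = {a}; new: +{a}
  S→b A: FOLLOW(A) ⊇ FOLLOW(S) ⊇ {$}; new: +{$}
  S→b B: FOLLOW(B) ⊇ FOLLOW(S) ⊇ {$}; new: +{$}
  FOLLOW(S)={$}  FOLLOW(A)={$}  FOLLOW(B)={$,a}
pass 2: (stable)
  FOLLOW(S)={$}  FOLLOW(A)={$}  FOLLOW(B)={$,a}

FOLLOW(B) = ["$", "a"]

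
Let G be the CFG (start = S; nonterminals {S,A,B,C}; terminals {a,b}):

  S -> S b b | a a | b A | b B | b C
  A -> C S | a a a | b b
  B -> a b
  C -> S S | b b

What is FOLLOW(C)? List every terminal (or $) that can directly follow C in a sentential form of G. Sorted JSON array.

FIRST iteration:
[1]
  A via A→a a a: +{a}
  A via A→b b: +{b}
  B via B→a b: +{a}
  C via C→b b: +{b}
  S via S→a a: +{a}
  S via S→b A: +{b}
  FIRST(S)={a,b}  FIRST(A)={a,b}  FIRST(B)={a}  FIRST(C)={b}
[2]
  C via C→S S: +{a}
  FIRST(S)={a,b}  FIRST(A)={a,b}  FIRST(B)={a}  FIRST(C)={a,b}
[3] done
  FIRST(S)={a,b}  FIRST(A)={a,b}  FIRST(B)={a}  FIRST(C)={a,b}

Compute FOLLOW by fixpoint:
seed FOLLOW(S) with $
round 1:
  A→C S: FOLLOW(C) ⊇ FIRST(S) = {a,b}; new: +{a,b}
  C→S S: FOLLOW(S) ⊇ FIRST(S) = {a,b}; new: +{a,b}
  S→b A: FOLLOW(A) ⊇ FOLLOW(S) ⊇ {$,a,b}; new: +{$,a,b}
  S→b B: FOLLOW(B) ⊇ FOLLOW(S) ⊇ {$,a,b}; new: +{$,a,b}
  S→b C: FOLLOW(C) ⊇ FOLLOW(S) ⊇ {$,a,b}; new: +{$}
  FOLLOW[S]={$,a,b}  FOLLOW[A]={$,a,b}  FOLLOW[B]={$,a,b}  FOLLOW[C]={$,a,b}
round 2: done
  FOLLOW[S]={$,a,b}  FOLLOW[A]={$,a,b}  FOLLOW[B]={$,a,b}  FOLLOW[C]={$,a,b}

FOLLOW(C) = ["$", "a", "b"]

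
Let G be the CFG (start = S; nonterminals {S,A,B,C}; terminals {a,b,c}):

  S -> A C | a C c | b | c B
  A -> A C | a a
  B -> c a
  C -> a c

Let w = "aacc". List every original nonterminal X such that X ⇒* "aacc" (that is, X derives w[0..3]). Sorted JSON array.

CNF form of G:
  S -> A C | T0 X2 | T1 B | b
  A -> A C | T0 T0
  B -> T1 T0
  C -> T0 T1
  T0 -> a
  T1 -> c
  X2 -> C T1

CYK fill (cells [i..j] with 0 ≤ i ≤ j ≤ 3 only):
  [0..0]={T0}  "a"  orig:{}
  [1..1]={T0}  "a"  orig:{}
  [2..2]={T1}  "c"  orig:{}
  [3..3]={T1}  "c"  orig:{}
  [0..1]={A}  "aa"
  [1..2]={C}  "ac"
  [2..3]=∅  "cc"
  [0..2]=∅  "aac"
  [1..3]={X2}  "acc"  orig:{}
  [0..3]={S}  "aacc"

Original NTs in T[0,3] deriving "aacc": ["S"]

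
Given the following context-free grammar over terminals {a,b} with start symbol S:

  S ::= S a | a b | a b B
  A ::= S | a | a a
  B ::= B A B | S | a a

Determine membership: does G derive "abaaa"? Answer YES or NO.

CNF form of G:
  S -> S T0 | T0 T1 | T0 X5
  A -> S T0 | T0 T0 | T0 T1 | T0 X2 | a
  B -> B X3 | S T0 | T0 T0 | T0 T1 | T0 X4
  T0 -> a
  T1 -> b
  X2 -> T1 B
  X3 -> A B
  X4 -> T1 B
  X5 -> T1 B

CYK fill:
  [0..0]={A,T0}  "a"  orig:{A}
  [1..1]={T1}  "b"  orig:{}
  [2..2]={A,T0}  "a"  orig:{A}
  [3..3]={A,T0}  "a"  orig:{A}
  [4..4]={A,T0}  "a"  orig:{A}
  [0..1]={A,B,S}  "ab"
  [1..2]=∅  "ba"
  [2..3]={A,B}  "aa"
  [3..4]={A,B}  "aa"
  [0..2]={A,B,S}  "aba"
  [1..3]={X2,X4,X5}  "baa"  orig:{}
  [2..4]={X3}  "aaa"  orig:{}
  [0..3]={A,B,S,X3}  "abaa"  orig:{A,B,S}
  [1..4]=∅  "baaa"
  [0..4]={A,B,S,X3}  "abaaa"  orig:{A,B,S}

S ∈ T[0,4] ⇒ YES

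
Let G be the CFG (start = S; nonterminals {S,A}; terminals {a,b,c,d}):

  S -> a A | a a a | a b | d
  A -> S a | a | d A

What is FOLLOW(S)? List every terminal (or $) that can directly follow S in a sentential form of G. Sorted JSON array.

FIRST sets, iterate to fixpoint:
pass 1:
  A via A→a: +{a}
  A via A→d A: +{d}
  S via S→a A: +{a}
  S via S→d: +{d}
  S: {a,d}  A: {a,d}
pass 2: (stable)
  S: {a,d}  A: {a,d}

FOLLOW sets:
FOLLOW(S) := {$}
[1]
  A→S a: FOLLOW(S) ⊇ FIRST(a) = {a}; new: +{a}
  S→a A: FOLLOW(A) ⊇ FOLLOW(S) ⊇ {$,a}; new: +{$,a}
  S: {$,a}  A: {$,a}
[2] (stable)
  S: {$,a}  A: {$,a}

FOLLOW(S) = ["$", "a"]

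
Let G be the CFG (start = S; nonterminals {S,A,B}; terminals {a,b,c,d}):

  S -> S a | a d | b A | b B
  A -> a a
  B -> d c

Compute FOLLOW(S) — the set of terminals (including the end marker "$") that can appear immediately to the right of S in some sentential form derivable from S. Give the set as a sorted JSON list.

FIRST sets, iterate to fixpoint:
pass 1:
  A via A→a a: +{a}
  B via B→d c: +{d}
  S via S→a d: +{a}
  S via S→b A: +{b}
  FIRST(S)={a,b}  FIRST(A)={a}  FIRST(B)={d}
pass 2: — fixpoint
  FIRST(S)={a,b}  FIRST(A)={a}  FIRST(B)={d}

FOLLOW iteration:
seed FOLLOW(S) with $
round 1:
  S→S a: FOLLOW(S) ⊇ FIRST(a) = {a}; new: +{a}
  S→b A: FOLLOW(A) ⊇ FOLLOW(S) ⊇ {$,a}; new: +{$,a}
  S→b B: FOLLOW(B) ⊇ FOLLOW(S) ⊇ {$,a}; new: +{$,a}
  FOLLOW(S)={$,a}  FOLLOW(A)={$,a}  FOLLOW(B)={$,a}
round 2: done
  FOLLOW(S)={$,a}  FOLLOW(A)={$,a}  FOLLOW(B)={$,a}

FOLLOW(S) = ["$", "a"]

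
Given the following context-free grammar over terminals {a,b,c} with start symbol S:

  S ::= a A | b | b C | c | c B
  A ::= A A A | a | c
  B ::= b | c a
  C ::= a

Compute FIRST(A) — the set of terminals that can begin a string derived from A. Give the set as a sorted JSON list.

Compute FIRST by fixpoint:
pass 1:
  A via A→a: +{a}
  A via A→c: +{c}
  B via B→b: +{b}
  B via B→c a: +{c}
  C via C→a: +{a}
  S via S→a A: +{a}
  S via S→b: +{b}
  S via S→c: +{c}
  FIRST(S)={a,b,c}  FIRST(A)={a,c}  FIRST(B)={b,c}  FIRST(C)={a}
pass 2: — fixpoint
  FIRST(S)={a,b,c}  FIRST(A)={a,c}  FIRST(B)={b,c}  FIRST(C)={a}

FIRST(A) = ["a", "c"]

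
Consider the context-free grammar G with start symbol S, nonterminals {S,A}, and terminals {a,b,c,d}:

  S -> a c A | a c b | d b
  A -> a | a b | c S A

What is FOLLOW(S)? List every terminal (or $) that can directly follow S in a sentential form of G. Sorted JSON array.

FIRST iteration:
iter 1:
  A via A→a: +{a}
  A via A→c S A: +{c}
  S via S→a c A: +{a}
  S via S→d b: +{d}
  S: {a,d}  A: {a,c}
iter 2: done
  S: {a,d}  A: {a,c}

FOLLOW sets:
FOLLOW(S) := {$}
iter 1:
  A→c S A: FOLLOW(S) ⊇ FIRST(A) = {a,c}; new: +{a,c}
  S→a c A: FOLLOW(A) ⊇ FOLLOW(S) ⊇ {$,a,c}; new: +{$,a,c}
  FOLLOW[S]={$,a,c}  FOLLOW[A]={$,a,c}
iter 2: (stable)
  FOLLOW[S]={$,a,c}  FOLLOW[A]={$,a,c}

FOLLOW(S) = ["$", "a", "c"]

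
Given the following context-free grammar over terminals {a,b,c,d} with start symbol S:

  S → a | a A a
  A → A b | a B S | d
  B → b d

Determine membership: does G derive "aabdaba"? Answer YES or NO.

Convert to CNF:
  S -> T1 X4 | a
  A -> A T0 | T1 X3 | d
  B -> T0 T2
  T0 -> b
  T1 -> a
  T2 -> d
  X3 -> B S
  X4 -> A T1

Fill CYK table bottom-up:
  [0..0]={S,T1}  "a"  orig:{S}
  [1..1]={S,T1}  "a"  orig:{S}
  [2..2]={T0}  "b"  orig:{}
  [3..3]={A,T2}  "d"  orig:{A}
  [4..4]={S,T1}  "a"  orig:{S}
  [5..5]={T0}  "b"  orig:{}
  [6..6]={S,T1}  "a"  orig:{S}
  [0..1]=∅  "aa"
  [1..2]=∅  "ab"
  [2..3]={B}  "bd"
  [3..4]={X4}  "da"  orig:{}
  [4..5]=∅  "ab"
  [5..6]=∅  "ba"
  [0..2]=∅  "aab"
  [1..3]=∅  "abd"
  [2..4]={X3}  "bda"  orig:{}
  [3..5]=∅  "dab"
  [4..6]=∅  "aba"
  [0..3]=∅  "aabd"
  [1..4]={A}  "abda"
  [2..5]=∅  "bdab"
  [3..6]=∅  "daba"
  [0..4]=∅  "aabda"
  [1..5]={A}  "abdab"
  [2..6]=∅  "bdaba"
  [0..5]=∅  "aabdab"
  [1..6]={X4}  "abdaba"  orig:{}
  [0..6]={S}  "aabdaba"

S ∈ T[0,6] ⇒ YES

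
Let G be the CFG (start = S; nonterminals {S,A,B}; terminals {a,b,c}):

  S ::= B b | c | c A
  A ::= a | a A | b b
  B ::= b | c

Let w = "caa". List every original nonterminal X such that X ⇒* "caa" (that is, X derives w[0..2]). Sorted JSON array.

Convert to CNF:
  S -> B T1 | T2 A | c
  A -> T0 A | T1 T1 | a
  B -> b | c
  T0 -> a
  T1 -> b
  T2 -> c

CYK fill (cells [i..j] with 0 ≤ i ≤ j ≤ 2 only):
  [0..0]={B,S,T2}  "c"  orig:{B,S}
  [1..1]={A,T0}  "a"  orig:{A}
  [2..2]={A,T0}  "a"  orig:{A}
  [0..1]={S}  "ca"
  [1..2]={A}  "aa"
  [0..2]={S}  "caa"

Original NTs in T[0,2] deriving "caa": ["S"]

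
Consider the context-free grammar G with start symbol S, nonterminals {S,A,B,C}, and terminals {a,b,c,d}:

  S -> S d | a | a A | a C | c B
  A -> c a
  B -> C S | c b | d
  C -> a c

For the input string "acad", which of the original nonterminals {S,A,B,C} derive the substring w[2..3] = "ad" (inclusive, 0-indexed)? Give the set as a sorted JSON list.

Convert to CNF:
  S -> S T3 | T0 B | T1 A | T1 C | a
  A -> T0 T1
  B -> C S | T0 T2 | d
  C -> T1 T0
  T0 -> c
  T1 -> a
  T2 -> b
  T3 -> d

CYK fill, restricted to cells inside w[2..3]:
  [2..2]={S,T1}  "a"  orig:{S}
  [3..3]={B,T3}  "d"  orig:{B}
  [2..3]={S}  "ad"

Original NTs in T[2,3] deriving "ad": ["S"]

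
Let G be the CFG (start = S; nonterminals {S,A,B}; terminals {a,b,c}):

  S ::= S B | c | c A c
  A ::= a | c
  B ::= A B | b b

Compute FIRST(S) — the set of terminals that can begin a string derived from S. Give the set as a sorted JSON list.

FIRST iteration:
iter 1:
  A via A→a: +{a}
  A via A→c: +{c}
  B via B→A B: +{a,c}
  B via B→b b: +{b}
  S via S→c: +{c}
  FIRST(S)={c}  FIRST(A)={a,c}  FIRST(B)={a,b,c}
iter 2: — fixpoint
  FIRST(S)={c}  FIRST(A)={a,c}  FIRST(B)={a,b,c}

FIRST(S) = ["c"]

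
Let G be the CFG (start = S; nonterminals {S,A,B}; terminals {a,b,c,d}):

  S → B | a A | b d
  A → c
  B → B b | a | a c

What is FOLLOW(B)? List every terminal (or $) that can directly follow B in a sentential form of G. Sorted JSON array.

Compute FIRST by fixpoint:
round 1:
  A via A→c: +{c}
  B via B→a: +{a}
  S via S→B: +{a}
  S via S→b d: +{b}
  FIRST[S]={a,b}  FIRST[A]={c}  FIRST[B]={a}
round 2: (stable)
  FIRST[S]={a,b}  FIRST[A]={c}  FIRST[B]={a}

Compute FOLLOW by fixpoint:
FOLLOW(S) := {$}
iter 1:
  B→B b: FOLLOW(B) ⊇ FIRST(b) = {b}; new: +{b}
  S→B: FOLLOW(B) ⊇ FOLLOW(S) ⊇ {$}; new: +{$}
  S→a A: FOLLOW(A) ⊇ FOLLOW(S) ⊇ {$}; new: +{$}
  FOLLOW[S]={$}  FOLLOW[A]={$}  FOLLOW[B]={$,b}
iter 2: — fixpoint
  FOLLOW[S]={$}  FOLLOW[A]={$}  FOLLOW[B]={$,b}

FOLLOW(B) = ["$", "b"]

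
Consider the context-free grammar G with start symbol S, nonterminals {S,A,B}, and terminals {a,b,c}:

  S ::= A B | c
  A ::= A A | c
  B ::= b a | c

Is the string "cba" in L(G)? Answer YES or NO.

CNF form of G:
  S -> A B | c
  A -> A A | c
  B -> T0 T1 | c
  T0 -> b
  T1 -> a

Fill CYK table bottom-up:
  cell(0,0) c: {A,B,S}
  cell(1,1) b: {T0}  orig:{}
  cell(2,2) a: {T1}  orig:{}
  cell(0,1) cb: ∅
  cell(1,2) ba: {B}
  cell(0,2) cba: {S}

S ∈ T[0,2] ⇒ YES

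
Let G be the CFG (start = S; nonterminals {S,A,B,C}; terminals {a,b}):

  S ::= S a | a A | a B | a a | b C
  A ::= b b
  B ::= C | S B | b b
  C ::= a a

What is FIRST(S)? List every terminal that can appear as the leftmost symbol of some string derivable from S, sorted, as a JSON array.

Compute FIRST by fixpoint:
pass 1:
  A via A→b b: +{b}
  B via B→b b: +{b}
  C via C→a a: +{a}
  S via S→a A: +{a}
  S via S→b C: +{b}
  FIRST(S)={a,b}  FIRST(A)={b}  FIRST(B)={b}  FIRST(C)={a}
pass 2:
  B via B→C: +{a}
  FIRST(S)={a,b}  FIRST(A)={b}  FIRST(B)={a,b}  FIRST(C)={a}
pass 3: done
  FIRST(S)={a,b}  FIRST(A)={b}  FIRST(B)={a,b}  FIRST(C)={a}

FIRST(S) = ["a", "b"]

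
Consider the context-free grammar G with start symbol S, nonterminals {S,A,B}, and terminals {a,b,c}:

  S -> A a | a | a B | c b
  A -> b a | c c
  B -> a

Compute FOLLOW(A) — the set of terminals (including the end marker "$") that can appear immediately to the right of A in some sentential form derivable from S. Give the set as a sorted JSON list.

FIRST sets, iterate to fixpoint:
round 1:
  A via A→b a: +{b}
  A via A→c c: +{c}
  B via B→a: +{a}
  S via S→A a: +{b,c}
  S via S→a: +{a}
  S: {a,b,c}  A: {b,c}  B: {a}
round 2: (stable)
  S: {a,b,c}  A: {b,c}  B: {a}

FOLLOW iteration:
FOLLOW(S) := {$}
iter 1:
  S→A a: FOLLOW(A) ⊇ FIRST(a) = {a}; new: +{a}
  S→a B: FOLLOW(B) ⊇ FOLLOW(S) ⊇ {$}; new: +{$}
  FOLLOW[S]={$}  FOLLOW[A]={a}  FOLLOW[B]={$}
iter 2: — fixpoint
  FOLLOW[S]={$}  FOLLOW[A]={a}  FOLLOW[B]={$}

FOLLOW(A) = ["a"]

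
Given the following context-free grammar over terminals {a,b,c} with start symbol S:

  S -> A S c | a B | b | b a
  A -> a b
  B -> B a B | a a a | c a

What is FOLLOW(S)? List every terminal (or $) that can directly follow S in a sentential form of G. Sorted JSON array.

FIRST sets, iterate to fixpoint:
iter 1:
  A via A→a b: +{a}
  B via B→a a a: +{a}
  B via B→c a: +{c}
  S via S→A S c: +{a}
  S via S→b: +{b}
  FIRST[S]={a,b}  FIRST[A]={a}  FIRST[B]={a,c}
iter 2: done
  FIRST[S]={a,b}  FIRST[A]={a}  FIRST[B]={a,c}

FOLLOW sets:
initialize: $ ∈ FOLLOW(S)
iter 1:
  B→B a B: FOLLOW(B) ⊇ FIRST(a) = {a}; new: +{a}
  S→A S c: FOLLOW(A) ⊇ FIRST(S) = {a,b}; new: +{a,b}
  S→A S c: FOLLOW(S) ⊇ FIRST(c) = {c}; new: +{c}
  S→a B: FOLLOW(B) ⊇ FOLLOW(S) ⊇ {$,c}; new: +{$,c}
  S: {$,c}  A: {a,b}  B: {$,a,c}
iter 2: (no change)
  S: {$,c}  A: {a,b}  B: {$,a,c}

FOLLOW(S) = ["$", "c"]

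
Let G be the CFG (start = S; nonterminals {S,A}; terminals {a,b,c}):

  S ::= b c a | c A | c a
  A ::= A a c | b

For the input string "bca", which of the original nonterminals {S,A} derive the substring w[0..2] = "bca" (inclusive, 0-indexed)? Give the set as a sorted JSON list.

CNF form of G:
  S -> T1 A | T1 T0 | T2 X4
  A -> A X3 | b
  T0 -> a
  T1 -> c
  T2 -> b
  X3 -> T0 T1
  X4 -> T1 T0

CYK table (by increasing span), restricted to cells inside w[0..2]:
  T[0,0] 'b' = {A,T2}  orig:{A}
  T[1,1] 'c' = {T1}  orig:{}
  T[2,2] 'a' = {T0}  orig:{}
  T[0,1] 'bc' = ∅
  T[1,2] 'ca' = {S,X4}  orig:{S}
  T[0,2] 'bca' = {S}

Original NTs in T[0,2] deriving "bca": ["S"]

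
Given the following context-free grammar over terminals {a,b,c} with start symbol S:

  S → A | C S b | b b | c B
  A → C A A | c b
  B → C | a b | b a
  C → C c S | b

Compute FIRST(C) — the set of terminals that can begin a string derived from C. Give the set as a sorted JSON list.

FIRST sets, iterate to fixpoint:
round 1:
  A via A→c b: +{c}
  B via B→a b: +{a}
  B via B→b a: +{b}
  C via C→b: +{b}
  S via S→A: +{c}
  S via S→C S b: +{b}
  FIRST[S]={b,c}  FIRST[A]={c}  FIRST[B]={a,b}  FIRST[C]={b}
round 2:
  A via A→C A A: +{b}
  FIRST[S]={b,c}  FIRST[A]={b,c}  FIRST[B]={a,b}  FIRST[C]={b}
round 3: done
  FIRST[S]={b,c}  FIRST[A]={b,c}  FIRST[B]={a,b}  FIRST[C]={b}

FIRST(C) = ["b"]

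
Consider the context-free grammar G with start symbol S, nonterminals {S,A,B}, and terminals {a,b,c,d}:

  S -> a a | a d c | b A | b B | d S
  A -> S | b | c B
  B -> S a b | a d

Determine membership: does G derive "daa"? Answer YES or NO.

Convert to CNF:
  S -> T0 T0 | T0 X6 | T1 S | T3 A | T3 B
  A -> T0 T0 | T0 X4 | T1 S | T2 B | T3 A | T3 B | b
  B -> S X5 | T0 T1
  T0 -> a
  T1 -> d
  T2 -> c
  T3 -> b
  X4 -> T1 T2
  X5 -> T0 T3
  X6 -> T1 T2

CYK fill:
  cell(0,0) d: {T1}  orig:{}
  cell(1,1) a: {T0}  orig:{}
  cell(2,2) a: {T0}  orig:{}
  cell(0,1) da: ∅
  cell(1,2) aa: {A,S}
  cell(0,2) daa: {A,S}

S ∈ T[0,2] ⇒ YES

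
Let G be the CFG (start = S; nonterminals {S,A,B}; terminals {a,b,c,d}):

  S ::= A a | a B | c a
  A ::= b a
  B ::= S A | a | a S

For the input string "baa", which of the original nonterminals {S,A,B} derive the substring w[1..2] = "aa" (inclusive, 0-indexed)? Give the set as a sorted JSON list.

CNF form of G:
  S -> A T1 | T1 B | T2 T1
  A -> T0 T1
  B -> S A | T1 S | a
  T0 -> b
  T1 -> a
  T2 -> c

CYK fill (cells [i..j] with 1 ≤ i ≤ j ≤ 2 only):
  cell(1,1) a: {B,T1}  orig:{B}
  cell(2,2) a: {B,T1}  orig:{B}
  cell(1,2) aa: {S}

Original NTs in T[1,2] deriving "aa": ["S"]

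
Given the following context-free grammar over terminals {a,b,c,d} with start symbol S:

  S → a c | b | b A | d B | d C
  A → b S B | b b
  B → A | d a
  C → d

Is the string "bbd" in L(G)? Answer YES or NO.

Convert to CNF:
  S -> T0 A | T1 B | T1 C | T2 T3 | b
  A -> T0 T0 | T0 X4
  B -> T0 T0 | T0 X5 | T1 T2
  C -> d
  T0 -> b
  T1 -> d
  T2 -> a
  T3 -> c
  X4 -> S B
  X5 -> S B

CYK fill:
  [0..0]={S,T0}  "b"  orig:{S}
  [1..1]={S,T0}  "b"  orig:{S}
  [2..2]={C,T1}  "d"  orig:{C}
  [0..1]={A,B}  "bb"
  [1..2]=∅  "bd"
  [0..2]=∅  "bbd"

S ∉ T[0,2] ⇒ NO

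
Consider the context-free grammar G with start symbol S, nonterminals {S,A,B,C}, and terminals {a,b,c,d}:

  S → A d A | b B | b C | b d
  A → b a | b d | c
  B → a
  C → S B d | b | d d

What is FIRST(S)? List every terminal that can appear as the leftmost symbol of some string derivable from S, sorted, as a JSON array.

FIRST iteration:
[1]
  A via A→b a: +{b}
  A via A→c: +{c}
  B via B→a: +{a}
  C via C→b: +{b}
  C via C→d d: +{d}
  S via S→A d A: +{b,c}
  S: {b,c}  A: {b,c}  B: {a}  C: {b,d}
[2]
  C via C→S B d: +{c}
  S: {b,c}  A: {b,c}  B: {a}  C: {b,c,d}
[3] done
  S: {b,c}  A: {b,c}  B: {a}  C: {b,c,d}

FIRST(S) = ["b", "c"]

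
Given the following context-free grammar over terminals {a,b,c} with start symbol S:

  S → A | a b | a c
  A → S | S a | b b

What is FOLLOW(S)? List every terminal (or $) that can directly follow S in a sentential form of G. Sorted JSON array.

Compute FIRST by fixpoint:
pass 1:
  A via A→b b: +{b}
  S via S→A: +{b}
  S via S→a b: +{a}
  FIRST(S)={a,b}  FIRST(A)={b}
pass 2:
  A via A→S: +{a}
  FIRST(S)={a,b}  FIRST(A)={a,b}
pass 3: (stable)
  FIRST(S)={a,b}  FIRST(A)={a,b}

Compute FOLLOW by fixpoint:
seed FOLLOW(S) with $
pass 1:
  A→S a: FOLLOW(S) ⊇ FIRST(a) = {a}; new: +{a}
  S→A: FOLLOW(A) ⊇ FOLLOW(S) ⊇ {$,a}; new: +{$,a}
  S: {$,a}  A: {$,a}
pass 2: (no change)
  S: {$,a}  A: {$,a}

FOLLOW(S) = ["$", "a"]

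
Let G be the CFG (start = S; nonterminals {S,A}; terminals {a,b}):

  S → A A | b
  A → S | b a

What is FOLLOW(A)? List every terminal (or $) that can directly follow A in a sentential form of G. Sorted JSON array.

FIRST sets, iterate to fixpoint:
pass 1:
  A via A→b a: +{b}
  S via S→A A: +{b}
  S: {b}  A: {b}
pass 2: done
  S: {b}  A: {b}

Compute FOLLOW by fixpoint:
FOLLOW(S) := {$}
iter 1:
  S→A A: FOLLOW(A) ⊇ FIRST(A) = {b}; new: +{b}
  S→A A: FOLLOW(A) ⊇ FOLLOW(S) ⊇ {$}; new: +{$}
  FOLLOW[S]={$}  FOLLOW[A]={$,b}
iter 2:
  A→S: FOLLOW(S) ⊇ FOLLOW(A) ⊇ {$,b}; new: +{b}
  FOLLOW[S]={$,b}  FOLLOW[A]={$,b}
iter 3: — fixpoint
  FOLLOW[S]={$,b}  FOLLOW[A]={$,b}

FOLLOW(A) = ["$", "b"]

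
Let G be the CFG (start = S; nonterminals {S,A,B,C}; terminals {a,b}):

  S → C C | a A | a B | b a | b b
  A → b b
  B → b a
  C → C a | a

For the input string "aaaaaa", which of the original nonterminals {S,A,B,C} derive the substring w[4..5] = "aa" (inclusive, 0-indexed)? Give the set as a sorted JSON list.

CNF form of G:
  S -> C C | T0 T0 | T0 T1 | T1 A | T1 B
  A -> T0 T0
  B -> T0 T1
  C -> C T1 | a
  T0 -> b
  T1 -> a

CYK fill, restricted to cells inside w[4..5]:
  cell(4,4) a: {C,T1}  orig:{C}
  cell(5,5) a: {C,T1}  orig:{C}
  cell(4,5) aa: {C,S}

Original NTs in T[4,5] deriving "aa": ["C", "S"]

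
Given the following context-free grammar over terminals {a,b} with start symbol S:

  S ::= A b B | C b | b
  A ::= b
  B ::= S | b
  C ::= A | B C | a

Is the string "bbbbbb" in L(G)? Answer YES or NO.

CNF form of G:
  S -> A X2 | C T0 | b
  A -> b
  B -> A X1 | C T0 | b
  C -> B C | a | b
  T0 -> b
  X1 -> T0 B
  X2 -> T0 B

CYK table (by increasing span):
  cell(0,0) b: {A,B,C,S,T0}  orig:{A,B,C,S}
  cell(1,1) b: {A,B,C,S,T0}  orig:{A,B,C,S}
  cell(2,2) b: {A,B,C,S,T0}  orig:{A,B,C,S}
  cell(3,3) b: {A,B,C,S,T0}  orig:{A,B,C,S}
  cell(4,4) b: {A,B,C,S,T0}  orig:{A,B,C,S}
  cell(5,5) b: {A,B,C,S,T0}  orig:{A,B,C,S}
  cell(0,1) bb: {B,C,S,X1,X2}  orig:{B,C,S}
  cell(1,2) bb: {B,C,S,X1,X2}  orig:{B,C,S}
  cell(2,3) bb: {B,C,S,X1,X2}  orig:{B,C,S}
  cell(3,4) bb: {B,C,S,X1,X2}  orig:{B,C,S}
  cell(4,5) bb: {B,C,S,X1,X2}  orig:{B,C,S}
  cell(0,2) bbb: {B,C,S,X1,X2}  orig:{B,C,S}
  cell(1,3) bbb: {B,C,S,X1,X2}  orig:{B,C,S}
  cell(2,4) bbb: {B,C,S,X1,X2}  orig:{B,C,S}
  cell(3,5) bbb: {B,C,S,X1,X2}  orig:{B,C,S}
  cell(0,3) bbbb: {B,C,S,X1,X2}  orig:{B,C,S}
  cell(1,4) bbbb: {B,C,S,X1,X2}  orig:{B,C,S}
  cell(2,5) bbbb: {B,C,S,X1,X2}  orig:{B,C,S}
  cell(0,4) bbbbb: {B,C,S,X1,X2}  orig:{B,C,S}
  cell(1,5) bbbbb: {B,C,S,X1,X2}  orig:{B,C,S}
  cell(0,5) bbbbbb: {B,C,S,X1,X2}  orig:{B,C,S}

S ∈ T[0,5] ⇒ YES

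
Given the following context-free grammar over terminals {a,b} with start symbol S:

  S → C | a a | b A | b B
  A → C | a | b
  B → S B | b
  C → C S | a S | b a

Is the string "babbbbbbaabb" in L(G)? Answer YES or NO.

CNF form of G:
  S -> C S | T0 S | T0 T0 | T1 A | T1 B | T1 T0
  A -> C S | T0 S | T1 T0 | a | b
  B -> S B | b
  C -> C S | T0 S | T1 T0
  T0 -> a
  T1 -> b

CYK fill:
  T[0,0] 'b' = {A,B,T1}  orig:{A,B}
  T[1,1] 'a' = {A,T0}  orig:{A}
  T[2,2] 'b' = {A,B,T1}  orig:{A,B}
  T[3,3] 'b' = {A,B,T1}  orig:{A,B}
  T[4,4] 'b' = {A,B,T1}  orig:{A,B}
  T[5,5] 'b' = {A,B,T1}  orig:{A,B}
  T[6,6] 'b' = {A,B,T1}  orig:{A,B}
  T[7,7] 'b' = {A,B,T1}  orig:{A,B}
  T[8,8] 'a' = {A,T0}  orig:{A}
  T[9,9] 'a' = {A,T0}  orig:{A}
  T[10,10] 'b' = {A,B,T1}  orig:{A,B}
  T[11,11] 'b' = {A,B,T1}  orig:{A,B}
  T[0,1] 'ba' = {A,C,S}
  T[1,2] 'ab' = ∅
  T[2,3] 'bb' = {S}
  T[3,4] 'bb' = {S}
  T[4,5] 'bb' = {S}
  T[5,6] 'bb' = {S}
  T[6,7] 'bb' = {S}
  T[7,8] 'ba' = {A,C,S}
  T[8,9] 'aa' = {S}
  T[9,10] 'ab' = ∅
  T[10,11] 'bb' = {S}
  T[0,2] 'bab' = {B}
  T[1,3] 'abb' = {A,C,S}
  T[2,4] 'bbb' = {B}
  T[3,5] 'bbb' = {B}
  T[4,6] 'bbb' = {B}
  T[5,7] 'bbb' = {B}
  T[6,8] 'bba' = {S}
  T[7,9] 'baa' = ∅
  T[8,10] 'aab' = {B}
  T[9,11] 'abb' = {A,C,S}
  T[0,3] 'babb' = {A,C,S}
  T[1,4] 'abbb' = {B}
  T[2,5] 'bbbb' = {S}
  T[3,6] 'bbbb' = {S}
  T[4,7] 'bbbb' = {S}
  T[5,8] 'bbba' = ∅
  T[6,9] 'bbaa' = ∅
  T[7,10] 'baab' = {S}
  T[8,11] 'aabb' = {A,C,S}
  T[0,4] 'babbb' = {B,S}
  T[1,5] 'abbbb' = {A,C,S}
  T[2,6] 'bbbbb' = {B}
  T[3,7] 'bbbbb' = {B}
  T[4,8] 'bbbba' = ∅
  T[5,9] 'bbbaa' = ∅
  T[6,10] 'bbaab' = {B}
  T[7,11] 'baabb' = {A,B,C,S}
  T[0,5] 'babbbb' = {A,B,C,S}
  T[1,6] 'abbbbb' = {B}
  T[2,7] 'bbbbbb' = {S}
  T[3,8] 'bbbbba' = ∅
  T[4,9] 'bbbbaa' = ∅
  T[5,10] 'bbbaab' = {S}
  T[6,11] 'bbaabb' = {S}
  T[0,6] 'babbbbb' = {B,S}
  T[1,7] 'abbbbbb' = {A,C,S}
  T[2,8] 'bbbbbba' = ∅
  T[3,9] 'bbbbbaa' = ∅
  T[4,10] 'bbbbaab' = {B}
  T[5,11] 'bbbaabb' = {B}
  T[0,7] 'babbbbbb' = {A,B,C,S}
  T[1,8] 'abbbbbba' = {A,C,S}
  T[2,9] 'bbbbbbaa' = ∅
  T[3,10] 'bbbbbaab' = {S}
  T[4,11] 'bbbbaabb' = {S}
  T[0,8] 'babbbbbba' = {A,C,S}
  T[1,9] 'abbbbbbaa' = {A,C,S}
  T[2,10] 'bbbbbbaab' = {B}
  T[3,11] 'bbbbbaabb' = {B}
  T[0,9] 'babbbbbbaa' = {A,C,S}
  T[1,10] 'abbbbbbaab' = {B}
  T[2,11] 'bbbbbbaabb' = {S}
  T[0,10] 'babbbbbbaab' = {B,S}
  T[1,11] 'abbbbbbaabb' = {A,C,S}
  T[0,11] 'babbbbbbaabb' = {A,B,C,S}

S ∈ T[0,11] ⇒ YES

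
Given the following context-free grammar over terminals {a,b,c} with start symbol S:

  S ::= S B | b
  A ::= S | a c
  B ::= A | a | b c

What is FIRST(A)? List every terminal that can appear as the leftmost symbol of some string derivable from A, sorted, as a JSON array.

FIRST iteration:
round 1:
  A via A→a c: +{a}
  B via B→A: +{a}
  B via B→b c: +{b}
  S via S→b: +{b}
  S: {b}  A: {a}  B: {a,b}
round 2:
  A via A→S: +{b}
  S: {b}  A: {a,b}  B: {a,b}
round 3: — fixpoint
  S: {b}  A: {a,b}  B: {a,b}

FIRST(A) = ["a", "b"]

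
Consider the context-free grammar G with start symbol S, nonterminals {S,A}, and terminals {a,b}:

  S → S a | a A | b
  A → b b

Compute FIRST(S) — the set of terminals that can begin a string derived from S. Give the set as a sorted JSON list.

FIRST iteration:
[1]
  A via A→b b: +{b}
  S via S→a A: +{a}
  S via S→b: +{b}
  FIRST[S]={a,b}  FIRST[A]={b}
[2] — fixpoint
  FIRST[S]={a,b}  FIRST[A]={b}

FIRST(S) = ["a", "b"]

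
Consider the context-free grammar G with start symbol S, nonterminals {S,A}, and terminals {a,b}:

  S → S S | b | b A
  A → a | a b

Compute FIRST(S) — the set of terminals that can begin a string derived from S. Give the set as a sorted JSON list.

Compute FIRST by fixpoint:
[1]
  A via A→a: +{a}
  S via S→b: +{b}
  S: {b}  A: {a}
[2] — fixpoint
  S: {b}  A: {a}

FIRST(S) = ["b"]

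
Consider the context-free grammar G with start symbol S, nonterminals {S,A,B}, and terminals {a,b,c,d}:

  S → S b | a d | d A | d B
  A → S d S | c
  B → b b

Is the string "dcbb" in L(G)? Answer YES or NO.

CNF form of G:
  S -> S T1 | T0 A | T0 B | T2 T0
  A -> S X3 | c
  B -> T1 T1
  T0 -> d
  T1 -> b
  T2 -> a
  X3 -> T0 S

CYK table (by increasing span):
  cell(0,0) d: {T0}  orig:{}
  cell(1,1) c: {A}
  cell(2,2) b: {T1}  orig:{}
  cell(3,3) b: {T1}  orig:{}
  cell(0,1) dc: {S}
  cell(1,2) cb: ∅
  cell(2,3) bb: {B}
  cell(0,2) dcb: {S}
  cell(1,3) cbb: ∅
  cell(0,3) dcbb: {S}

S ∈ T[0,3] ⇒ YES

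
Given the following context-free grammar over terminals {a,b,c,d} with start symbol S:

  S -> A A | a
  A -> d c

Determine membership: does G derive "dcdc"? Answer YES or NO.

CNF form of G:
  S -> A A | a
  A -> T0 T1
  T0 -> d
  T1 -> c

Fill CYK table bottom-up:
  T[0,0] 'd' = {T0}  orig:{}
  T[1,1] 'c' = {T1}  orig:{}
  T[2,2] 'd' = {T0}  orig:{}
  T[3,3] 'c' = {T1}  orig:{}
  T[0,1] 'dc' = {A}
  T[1,2] 'cd' = ∅
  T[2,3] 'dc' = {A}
  T[0,2] 'dcd' = ∅
  T[1,3] 'cdc' = ∅
  T[0,3] 'dcdc' = {S}

S ∈ T[0,3] ⇒ YES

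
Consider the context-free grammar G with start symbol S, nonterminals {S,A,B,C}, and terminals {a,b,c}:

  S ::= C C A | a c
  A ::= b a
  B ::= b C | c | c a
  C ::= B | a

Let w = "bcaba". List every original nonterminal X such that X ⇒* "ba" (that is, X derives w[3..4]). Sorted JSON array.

CNF form of G:
  S -> C X3 | T1 T2
  A -> T0 T1
  B -> T0 C | T2 T1 | c
  C -> T0 C | T2 T1 | a | c
  T0 -> b
  T1 -> a
  T2 -> c
  X3 -> C A

CYK table (by increasing span) (cells [i..j] with 3 ≤ i ≤ j ≤ 4 only):
  T[3,3] 'b' = {T0}  orig:{}
  T[4,4] 'a' = {C,T1}  orig:{C}
  T[3,4] 'ba' = {A,B,C}

Original NTs in T[3,4] deriving "ba": ["A", "B", "C"]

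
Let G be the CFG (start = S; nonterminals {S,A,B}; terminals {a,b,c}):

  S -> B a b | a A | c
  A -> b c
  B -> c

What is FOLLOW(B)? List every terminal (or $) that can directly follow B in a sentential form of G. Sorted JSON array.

Compute FIRST by fixpoint:
iter 1:
  A via A→b c: +{b}
  B via B→c: +{c}
  S via S→B a b: +{c}
  S via S→a A: +{a}
  FIRST[S]={a,c}  FIRST[A]={b}  FIRST[B]={c}
iter 2: done
  FIRST[S]={a,c}  FIRST[A]={b}  FIRST[B]={c}

Compute FOLLOW by fixpoint:
FOLLOW(S) := {$}
[1]
  S→B a b: FOLLOW(B) ⊇ FIRST(a) = {a}; new: +{a}
  S→a A: FOLLOW(A) ⊇ FOLLOW(S) ⊇ {$}; new: +{$}
  S: {$}  A: {$}  B: {a}
[2] (stable)
  S: {$}  A: {$}  B: {a}

FOLLOW(B) = ["a"]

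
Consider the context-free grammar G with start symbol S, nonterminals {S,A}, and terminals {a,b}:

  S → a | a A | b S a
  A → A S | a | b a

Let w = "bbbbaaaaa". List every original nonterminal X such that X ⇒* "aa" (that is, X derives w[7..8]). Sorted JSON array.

Convert to CNF:
  S -> T0 X2 | T1 A | a
  A -> A S | T0 T1 | a
  T0 -> b
  T1 -> a
  X2 -> S T1

CYK table (by increasing span) — only the sub-triangle for w[7..8]:
  T[7,7] 'a' = {A,S,T1}  orig:{A,S}
  T[8,8] 'a' = {A,S,T1}  orig:{A,S}
  T[7,8] 'aa' = {A,S,X2}  orig:{A,S}

Original NTs in T[7,8] deriving "aa": ["A", "S"]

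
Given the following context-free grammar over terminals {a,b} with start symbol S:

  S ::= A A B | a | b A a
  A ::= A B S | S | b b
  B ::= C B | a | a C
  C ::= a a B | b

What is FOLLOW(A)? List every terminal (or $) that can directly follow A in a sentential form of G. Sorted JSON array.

Compute FIRST by fixpoint:
pass 1:
  A via A→b b: +{b}
  B via B→a: +{a}
  C via C→a a B: +{a}
  C via C→b: +{b}
  S via S→A A B: +{b}
  S via S→a: +{a}
  FIRST(S)={a,b}  FIRST(A)={b}  FIRST(B)={a}  FIRST(C)={a,b}
pass 2:
  A via A→S: +{a}
  B via B→C B: +{b}
  FIRST(S)={a,b}  FIRST(A)={a,b}  FIRST(B)={a,b}  FIRST(C)={a,b}
pass 3: done
  FIRST(S)={a,b}  FIRST(A)={a,b}  FIRST(B)={a,b}  FIRST(C)={a,b}

FOLLOW sets:
initialize: $ ∈ FOLLOW(S)
pass 1:
  A→A B S: FOLLOW(A) ⊇ FIRST(B) = {a,b}; new: +{a,b}
  A→A B S: FOLLOW(B) ⊇ FIRST(S) = {a,b}; new: +{a,b}
  A→A B S: FOLLOW(S) ⊇ FOLLOW(A) ⊇ {a,b}; new: +{a,b}
  B→C B: FOLLOW(C) ⊇ FIRST(B) = {a,b}; new: +{a,b}
  S→A A B: FOLLOW(B) ⊇ FOLLOW(S) ⊇ {$,a,b}; new: +{$}
  FOLLOW[S]={$,a,b}  FOLLOW[A]={a,b}  FOLLOW[B]={$,a,b}  FOLLOW[C]={a,b}
pass 2:
  B→a C: FOLLOW(C) ⊇ FOLLOW(B) ⊇ {$,a,b}; new: +{$}
  FOLLOW[S]={$,a,b}  FOLLOW[A]={a,b}  FOLLOW[B]={$,a,b}  FOLLOW[C]={$,a,b}
pass 3: (no change)
  FOLLOW[S]={$,a,b}  FOLLOW[A]={a,b}  FOLLOW[B]={$,a,b}  FOLLOW[C]={$,a,b}

FOLLOW(A) = ["a", "b"]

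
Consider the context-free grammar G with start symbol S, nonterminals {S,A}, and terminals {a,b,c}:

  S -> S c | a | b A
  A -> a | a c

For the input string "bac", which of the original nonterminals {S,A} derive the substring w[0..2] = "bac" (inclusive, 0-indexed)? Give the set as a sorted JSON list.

CNF form of G:
  S -> S T1 | T2 A | a
  A -> T0 T1 | a
  T0 -> a
  T1 -> c
  T2 -> b

Fill CYK table bottom-up, restricted to cells inside w[0..2]:
  cell(0,0) b: {T2}  orig:{}
  cell(1,1) a: {A,S,T0}  orig:{A,S}
  cell(2,2) c: {T1}  orig:{}
  cell(0,1) ba: {S}
  cell(1,2) ac: {A,S}
  cell(0,2) bac: {S}

Original NTs in T[0,2] deriving "bac": ["S"]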